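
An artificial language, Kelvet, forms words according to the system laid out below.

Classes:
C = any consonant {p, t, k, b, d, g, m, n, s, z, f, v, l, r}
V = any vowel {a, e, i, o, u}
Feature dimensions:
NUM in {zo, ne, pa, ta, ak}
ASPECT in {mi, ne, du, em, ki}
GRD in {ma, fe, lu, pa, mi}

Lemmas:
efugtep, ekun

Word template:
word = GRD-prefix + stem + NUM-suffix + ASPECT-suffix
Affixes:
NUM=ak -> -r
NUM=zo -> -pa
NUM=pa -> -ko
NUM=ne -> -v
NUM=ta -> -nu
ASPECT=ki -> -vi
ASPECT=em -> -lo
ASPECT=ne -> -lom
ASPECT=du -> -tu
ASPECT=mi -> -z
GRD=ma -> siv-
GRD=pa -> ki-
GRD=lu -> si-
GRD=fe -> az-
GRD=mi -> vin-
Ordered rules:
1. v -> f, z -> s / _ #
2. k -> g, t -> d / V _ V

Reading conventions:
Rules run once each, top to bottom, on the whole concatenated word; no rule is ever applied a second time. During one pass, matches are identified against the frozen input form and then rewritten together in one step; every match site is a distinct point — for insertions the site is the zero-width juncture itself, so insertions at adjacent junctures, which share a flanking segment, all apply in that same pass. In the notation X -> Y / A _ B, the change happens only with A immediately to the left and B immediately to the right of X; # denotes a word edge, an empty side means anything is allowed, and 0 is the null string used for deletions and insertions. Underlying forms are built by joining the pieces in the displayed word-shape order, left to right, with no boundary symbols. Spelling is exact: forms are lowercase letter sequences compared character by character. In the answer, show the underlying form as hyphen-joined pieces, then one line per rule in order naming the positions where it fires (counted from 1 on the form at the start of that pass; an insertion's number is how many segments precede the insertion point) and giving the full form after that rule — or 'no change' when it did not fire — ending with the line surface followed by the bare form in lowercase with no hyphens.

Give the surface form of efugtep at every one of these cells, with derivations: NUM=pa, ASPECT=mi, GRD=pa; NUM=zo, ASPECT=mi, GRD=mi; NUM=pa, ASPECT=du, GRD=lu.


cell NUM=pa, ASPECT=mi, GRD=pa:
underlying: ki-efugtep-ko-z
1. v -> f, z -> s / _ #: fires at position(s) 12: kiefugtepkos
2. k -> g, t -> d / V _ V: no change
surface: kiefugtepkos

cell NUM=zo, ASPECT=mi, GRD=mi:
underlying: vin-efugtep-pa-z
1. v -> f, z -> s / _ #: fires at position(s) 13: vinefugteppas
2. k -> g, t -> d / V _ V: no change
surface: vinefugteppas

cell NUM=pa, ASPECT=du, GRD=lu:
underlying: si-efugtep-ko-tu
1. v -> f, z -> s / _ #: no change
2. k -> g, t -> d / V _ V: fires at position(s) 12: siefugtepkodu
surface: siefugtepkodu


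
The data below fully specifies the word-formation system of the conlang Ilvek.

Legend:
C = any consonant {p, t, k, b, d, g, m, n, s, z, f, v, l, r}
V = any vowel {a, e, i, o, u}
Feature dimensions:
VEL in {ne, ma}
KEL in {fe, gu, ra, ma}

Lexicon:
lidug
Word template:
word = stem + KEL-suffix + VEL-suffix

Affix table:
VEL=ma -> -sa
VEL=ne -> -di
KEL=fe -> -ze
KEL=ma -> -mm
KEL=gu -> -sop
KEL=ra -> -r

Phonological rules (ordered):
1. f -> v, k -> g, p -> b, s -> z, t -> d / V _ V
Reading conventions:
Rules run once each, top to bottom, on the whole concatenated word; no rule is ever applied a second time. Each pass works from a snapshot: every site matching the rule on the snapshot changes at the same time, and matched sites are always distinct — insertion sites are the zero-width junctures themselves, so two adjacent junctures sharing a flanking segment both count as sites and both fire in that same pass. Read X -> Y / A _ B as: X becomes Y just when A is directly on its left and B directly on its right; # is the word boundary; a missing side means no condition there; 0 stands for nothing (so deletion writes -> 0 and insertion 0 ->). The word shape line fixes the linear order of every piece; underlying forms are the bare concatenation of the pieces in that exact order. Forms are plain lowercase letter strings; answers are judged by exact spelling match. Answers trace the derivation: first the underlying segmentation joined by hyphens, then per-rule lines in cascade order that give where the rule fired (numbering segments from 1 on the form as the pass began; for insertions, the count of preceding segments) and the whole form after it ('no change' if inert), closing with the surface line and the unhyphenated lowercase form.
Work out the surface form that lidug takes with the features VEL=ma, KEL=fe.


underlying: lidug-ze-sa
1. f -> v, k -> g, p -> b, s -> z, t -> d / V _ V: fires at position(s) 8: lidugzeza
surface: lidugzeza


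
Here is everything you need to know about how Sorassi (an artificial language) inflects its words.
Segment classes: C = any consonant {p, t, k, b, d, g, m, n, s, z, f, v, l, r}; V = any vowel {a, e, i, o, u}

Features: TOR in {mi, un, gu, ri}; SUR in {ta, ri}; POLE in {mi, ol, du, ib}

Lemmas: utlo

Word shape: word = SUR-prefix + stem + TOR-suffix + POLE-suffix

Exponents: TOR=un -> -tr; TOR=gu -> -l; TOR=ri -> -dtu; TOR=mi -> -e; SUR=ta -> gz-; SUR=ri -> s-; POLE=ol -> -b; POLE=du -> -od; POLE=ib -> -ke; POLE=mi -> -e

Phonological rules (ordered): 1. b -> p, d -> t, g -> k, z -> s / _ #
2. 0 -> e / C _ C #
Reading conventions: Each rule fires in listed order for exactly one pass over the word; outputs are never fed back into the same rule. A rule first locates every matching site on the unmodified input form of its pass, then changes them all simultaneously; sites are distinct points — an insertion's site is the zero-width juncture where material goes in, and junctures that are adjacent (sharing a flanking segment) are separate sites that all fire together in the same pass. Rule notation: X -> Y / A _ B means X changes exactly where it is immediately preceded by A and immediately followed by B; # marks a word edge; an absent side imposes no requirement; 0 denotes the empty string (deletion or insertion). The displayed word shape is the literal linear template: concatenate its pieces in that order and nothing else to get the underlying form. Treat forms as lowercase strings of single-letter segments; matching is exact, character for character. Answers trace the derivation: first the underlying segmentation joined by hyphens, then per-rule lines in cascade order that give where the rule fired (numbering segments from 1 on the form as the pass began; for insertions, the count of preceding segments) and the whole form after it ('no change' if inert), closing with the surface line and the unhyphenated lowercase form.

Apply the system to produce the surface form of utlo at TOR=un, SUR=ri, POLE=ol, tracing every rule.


underlying: s-utlo-tr-b
1. b -> p, d -> t, g -> k, z -> s / _ #: fires at position(s) 8: sutlotrp
2. 0 -> e / C _ C #: inserts after position(s) 7: sutlotrep
surface: sutlotrep


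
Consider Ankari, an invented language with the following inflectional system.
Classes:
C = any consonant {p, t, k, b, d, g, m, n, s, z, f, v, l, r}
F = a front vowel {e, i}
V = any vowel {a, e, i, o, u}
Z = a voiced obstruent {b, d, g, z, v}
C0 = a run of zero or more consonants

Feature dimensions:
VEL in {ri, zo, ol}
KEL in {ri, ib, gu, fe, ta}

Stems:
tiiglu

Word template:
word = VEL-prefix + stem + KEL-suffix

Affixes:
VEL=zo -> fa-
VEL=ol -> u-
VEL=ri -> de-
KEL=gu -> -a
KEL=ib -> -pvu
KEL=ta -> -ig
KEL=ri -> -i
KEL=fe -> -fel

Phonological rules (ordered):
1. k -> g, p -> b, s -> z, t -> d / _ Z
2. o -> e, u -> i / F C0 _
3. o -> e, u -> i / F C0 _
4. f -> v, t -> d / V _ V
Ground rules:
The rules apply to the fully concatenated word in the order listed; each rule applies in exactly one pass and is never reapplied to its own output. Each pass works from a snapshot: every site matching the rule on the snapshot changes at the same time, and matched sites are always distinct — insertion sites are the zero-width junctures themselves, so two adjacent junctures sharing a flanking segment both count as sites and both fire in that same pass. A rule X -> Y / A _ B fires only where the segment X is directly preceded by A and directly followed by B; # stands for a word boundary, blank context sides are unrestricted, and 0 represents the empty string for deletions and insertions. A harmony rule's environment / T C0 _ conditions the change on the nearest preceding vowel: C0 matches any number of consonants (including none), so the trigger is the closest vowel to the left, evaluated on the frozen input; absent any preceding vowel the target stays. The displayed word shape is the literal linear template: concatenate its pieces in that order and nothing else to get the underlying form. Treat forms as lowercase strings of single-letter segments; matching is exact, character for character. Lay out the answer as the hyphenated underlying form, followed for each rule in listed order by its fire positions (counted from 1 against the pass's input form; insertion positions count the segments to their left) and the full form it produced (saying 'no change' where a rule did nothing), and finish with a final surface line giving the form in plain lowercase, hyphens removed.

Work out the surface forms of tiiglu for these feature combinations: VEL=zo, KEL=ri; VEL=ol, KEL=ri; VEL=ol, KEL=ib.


cell VEL=zo, KEL=ri:
underlying: fa-tiiglu-i
1. k -> g, p -> b, s -> z, t -> d / _ Z: no change
2. o -> e, u -> i / F C0 _: fires at position(s) 8: fatiiglii
3. o -> e, u -> i / F C0 _: no change
4. f -> v, t -> d / V _ V: fires at position(s) 3: fadiiglii
surface: fadiiglii

cell VEL=ol, KEL=ri:
underlying: u-tiiglu-i
1. k -> g, p -> b, s -> z, t -> d / _ Z: no change
2. o -> e, u -> i / F C0 _: fires at position(s) 7: utiiglii
3. o -> e, u -> i / F C0 _: no change
4. f -> v, t -> d / V _ V: fires at position(s) 2: udiiglii
surface: udiiglii

cell VEL=ol, KEL=ib:
underlying: u-tiiglu-pvu
1. k -> g, p -> b, s -> z, t -> d / _ Z: fires at position(s) 8: utiiglubvu
2. o -> e, u -> i / F C0 _: fires at position(s) 7: utiiglibvu
3. o -> e, u -> i / F C0 _: fires at position(s) 10: utiiglibvi
4. f -> v, t -> d / V _ V: fires at position(s) 2: udiiglibvi
surface: udiiglibvi


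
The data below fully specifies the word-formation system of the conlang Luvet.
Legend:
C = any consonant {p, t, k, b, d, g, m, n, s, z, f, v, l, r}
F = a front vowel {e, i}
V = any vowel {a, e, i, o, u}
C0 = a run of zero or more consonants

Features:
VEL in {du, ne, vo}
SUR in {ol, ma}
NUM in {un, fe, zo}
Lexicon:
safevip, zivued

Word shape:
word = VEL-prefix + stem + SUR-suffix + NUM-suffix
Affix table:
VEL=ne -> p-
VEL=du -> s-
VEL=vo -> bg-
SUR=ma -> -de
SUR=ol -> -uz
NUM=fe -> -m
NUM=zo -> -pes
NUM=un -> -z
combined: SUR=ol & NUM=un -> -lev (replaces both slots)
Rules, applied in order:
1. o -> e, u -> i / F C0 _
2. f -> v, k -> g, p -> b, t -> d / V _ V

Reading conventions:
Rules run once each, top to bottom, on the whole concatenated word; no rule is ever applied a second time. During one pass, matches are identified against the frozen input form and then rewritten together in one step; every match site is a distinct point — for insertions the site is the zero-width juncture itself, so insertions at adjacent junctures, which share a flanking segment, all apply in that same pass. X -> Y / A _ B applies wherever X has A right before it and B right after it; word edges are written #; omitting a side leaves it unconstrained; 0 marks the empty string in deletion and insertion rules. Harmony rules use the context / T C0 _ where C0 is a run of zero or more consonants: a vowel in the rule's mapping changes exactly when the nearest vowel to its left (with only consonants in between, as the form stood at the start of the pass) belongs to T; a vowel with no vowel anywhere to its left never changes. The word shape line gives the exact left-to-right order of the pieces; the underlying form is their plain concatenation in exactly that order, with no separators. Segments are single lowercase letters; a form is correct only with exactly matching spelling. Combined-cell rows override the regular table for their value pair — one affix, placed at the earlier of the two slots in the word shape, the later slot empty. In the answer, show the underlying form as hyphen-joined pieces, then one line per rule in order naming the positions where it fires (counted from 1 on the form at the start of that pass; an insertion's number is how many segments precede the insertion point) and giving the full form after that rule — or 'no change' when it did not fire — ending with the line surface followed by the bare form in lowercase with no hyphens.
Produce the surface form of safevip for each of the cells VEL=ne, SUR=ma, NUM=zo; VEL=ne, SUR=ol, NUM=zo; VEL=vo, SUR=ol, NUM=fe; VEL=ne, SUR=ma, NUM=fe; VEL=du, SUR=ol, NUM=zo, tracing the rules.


cell VEL=ne, SUR=ma, NUM=zo:
underlying: p-safevip-de-pes
1. o -> e, u -> i / F C0 _: no change
2. f -> v, k -> g, p -> b, t -> d / V _ V: fires at position(s) 4, 11: psavevipdebes
surface: psavevipdebes

cell VEL=ne, SUR=ol, NUM=zo:
underlying: p-safevip-uz-pes
1. o -> e, u -> i / F C0 _: fires at position(s) 9: psafevipizpes
2. f -> v, k -> g, p -> b, t -> d / V _ V: fires at position(s) 4, 8: psavevibizpes
surface: psavevibizpes

cell VEL=vo, SUR=ol, NUM=fe:
underlying: bg-safevip-uz-m
1. o -> e, u -> i / F C0 _: fires at position(s) 10: bgsafevipizm
2. f -> v, k -> g, p -> b, t -> d / V _ V: fires at position(s) 5, 9: bgsavevibizm
surface: bgsavevibizm

cell VEL=ne, SUR=ma, NUM=fe:
underlying: p-safevip-de-m
1. o -> e, u -> i / F C0 _: no change
2. f -> v, k -> g, p -> b, t -> d / V _ V: fires at position(s) 4: psavevipdem
surface: psavevipdem

cell VEL=du, SUR=ol, NUM=zo:
underlying: s-safevip-uz-pes
1. o -> e, u -> i / F C0 _: fires at position(s) 9: ssafevipizpes
2. f -> v, k -> g, p -> b, t -> d / V _ V: fires at position(s) 4, 8: ssavevibizpes
surface: ssavevibizpes


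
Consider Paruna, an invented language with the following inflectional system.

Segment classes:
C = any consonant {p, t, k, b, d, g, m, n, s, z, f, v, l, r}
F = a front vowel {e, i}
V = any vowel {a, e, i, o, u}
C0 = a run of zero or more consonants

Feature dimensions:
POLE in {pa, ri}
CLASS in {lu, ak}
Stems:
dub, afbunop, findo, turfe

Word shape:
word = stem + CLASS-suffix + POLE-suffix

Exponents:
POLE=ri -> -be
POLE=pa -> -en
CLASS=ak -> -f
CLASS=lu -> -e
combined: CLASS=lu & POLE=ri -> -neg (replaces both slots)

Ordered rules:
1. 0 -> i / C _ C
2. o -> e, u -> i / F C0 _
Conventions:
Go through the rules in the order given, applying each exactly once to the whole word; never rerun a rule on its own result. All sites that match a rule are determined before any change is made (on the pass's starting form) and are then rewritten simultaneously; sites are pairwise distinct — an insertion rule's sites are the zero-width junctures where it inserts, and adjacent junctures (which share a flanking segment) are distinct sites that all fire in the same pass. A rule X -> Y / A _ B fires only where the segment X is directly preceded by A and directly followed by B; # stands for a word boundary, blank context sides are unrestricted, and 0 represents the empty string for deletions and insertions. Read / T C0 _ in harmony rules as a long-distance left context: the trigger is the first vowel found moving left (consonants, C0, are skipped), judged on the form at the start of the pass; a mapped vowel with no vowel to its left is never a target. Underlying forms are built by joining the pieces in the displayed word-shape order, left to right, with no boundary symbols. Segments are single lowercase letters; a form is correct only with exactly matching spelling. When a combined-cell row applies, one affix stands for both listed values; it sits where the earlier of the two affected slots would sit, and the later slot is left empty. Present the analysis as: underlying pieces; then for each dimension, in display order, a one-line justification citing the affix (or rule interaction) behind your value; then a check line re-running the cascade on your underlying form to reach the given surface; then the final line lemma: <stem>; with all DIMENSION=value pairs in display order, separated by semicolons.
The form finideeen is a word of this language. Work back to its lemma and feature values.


underlying: findo-e-en
POLE=pa - signalled by the affix -en
CLASS=lu - signalled by the affix -e
check: findoeen -> finidoeen -> finideeen
lemma: findo; POLE=pa; CLASS=lu


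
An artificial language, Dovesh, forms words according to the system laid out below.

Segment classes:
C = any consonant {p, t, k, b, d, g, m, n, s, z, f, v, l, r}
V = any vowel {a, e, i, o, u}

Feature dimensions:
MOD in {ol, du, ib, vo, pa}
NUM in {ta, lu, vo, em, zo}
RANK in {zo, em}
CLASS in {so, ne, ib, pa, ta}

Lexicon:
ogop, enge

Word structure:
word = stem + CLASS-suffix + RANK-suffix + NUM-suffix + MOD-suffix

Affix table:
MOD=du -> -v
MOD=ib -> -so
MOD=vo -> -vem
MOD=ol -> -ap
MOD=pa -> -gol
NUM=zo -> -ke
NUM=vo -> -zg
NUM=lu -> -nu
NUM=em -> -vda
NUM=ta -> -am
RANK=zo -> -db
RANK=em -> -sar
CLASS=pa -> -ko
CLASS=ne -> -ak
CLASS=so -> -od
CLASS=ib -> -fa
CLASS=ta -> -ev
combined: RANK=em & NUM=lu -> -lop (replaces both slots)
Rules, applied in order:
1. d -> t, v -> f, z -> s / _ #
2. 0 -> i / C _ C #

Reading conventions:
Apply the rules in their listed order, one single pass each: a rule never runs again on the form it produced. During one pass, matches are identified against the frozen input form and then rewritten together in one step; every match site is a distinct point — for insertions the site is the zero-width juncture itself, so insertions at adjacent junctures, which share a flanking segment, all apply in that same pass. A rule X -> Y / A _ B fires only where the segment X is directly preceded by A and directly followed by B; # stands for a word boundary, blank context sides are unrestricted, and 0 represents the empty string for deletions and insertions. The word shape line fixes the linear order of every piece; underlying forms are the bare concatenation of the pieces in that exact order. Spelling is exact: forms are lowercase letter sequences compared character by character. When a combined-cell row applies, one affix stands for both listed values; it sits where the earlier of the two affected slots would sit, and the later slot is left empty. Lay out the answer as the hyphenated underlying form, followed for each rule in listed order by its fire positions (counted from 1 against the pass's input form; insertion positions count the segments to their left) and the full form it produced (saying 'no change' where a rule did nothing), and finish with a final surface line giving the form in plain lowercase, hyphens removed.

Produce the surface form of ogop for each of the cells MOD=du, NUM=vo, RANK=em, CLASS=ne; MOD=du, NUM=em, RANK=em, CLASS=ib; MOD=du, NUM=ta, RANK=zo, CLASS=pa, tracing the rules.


cell MOD=du, NUM=vo, RANK=em, CLASS=ne:
underlying: ogop-ak-sar-zg-v
1. d -> t, v -> f, z -> s / _ #: fires at position(s) 12: ogopaksarzgf
2. 0 -> i / C _ C #: inserts after position(s) 11: ogopaksarzgif
surface: ogopaksarzgif

cell MOD=du, NUM=em, RANK=em, CLASS=ib:
underlying: ogop-fa-sar-vda-v
1. d -> t, v -> f, z -> s / _ #: fires at position(s) 13: ogopfasarvdaf
2. 0 -> i / C _ C #: no change
surface: ogopfasarvdaf

cell MOD=du, NUM=ta, RANK=zo, CLASS=pa:
underlying: ogop-ko-db-am-v
1. d -> t, v -> f, z -> s / _ #: fires at position(s) 11: ogopkodbamf
2. 0 -> i / C _ C #: inserts after position(s) 10: ogopkodbamif
surface: ogopkodbamif


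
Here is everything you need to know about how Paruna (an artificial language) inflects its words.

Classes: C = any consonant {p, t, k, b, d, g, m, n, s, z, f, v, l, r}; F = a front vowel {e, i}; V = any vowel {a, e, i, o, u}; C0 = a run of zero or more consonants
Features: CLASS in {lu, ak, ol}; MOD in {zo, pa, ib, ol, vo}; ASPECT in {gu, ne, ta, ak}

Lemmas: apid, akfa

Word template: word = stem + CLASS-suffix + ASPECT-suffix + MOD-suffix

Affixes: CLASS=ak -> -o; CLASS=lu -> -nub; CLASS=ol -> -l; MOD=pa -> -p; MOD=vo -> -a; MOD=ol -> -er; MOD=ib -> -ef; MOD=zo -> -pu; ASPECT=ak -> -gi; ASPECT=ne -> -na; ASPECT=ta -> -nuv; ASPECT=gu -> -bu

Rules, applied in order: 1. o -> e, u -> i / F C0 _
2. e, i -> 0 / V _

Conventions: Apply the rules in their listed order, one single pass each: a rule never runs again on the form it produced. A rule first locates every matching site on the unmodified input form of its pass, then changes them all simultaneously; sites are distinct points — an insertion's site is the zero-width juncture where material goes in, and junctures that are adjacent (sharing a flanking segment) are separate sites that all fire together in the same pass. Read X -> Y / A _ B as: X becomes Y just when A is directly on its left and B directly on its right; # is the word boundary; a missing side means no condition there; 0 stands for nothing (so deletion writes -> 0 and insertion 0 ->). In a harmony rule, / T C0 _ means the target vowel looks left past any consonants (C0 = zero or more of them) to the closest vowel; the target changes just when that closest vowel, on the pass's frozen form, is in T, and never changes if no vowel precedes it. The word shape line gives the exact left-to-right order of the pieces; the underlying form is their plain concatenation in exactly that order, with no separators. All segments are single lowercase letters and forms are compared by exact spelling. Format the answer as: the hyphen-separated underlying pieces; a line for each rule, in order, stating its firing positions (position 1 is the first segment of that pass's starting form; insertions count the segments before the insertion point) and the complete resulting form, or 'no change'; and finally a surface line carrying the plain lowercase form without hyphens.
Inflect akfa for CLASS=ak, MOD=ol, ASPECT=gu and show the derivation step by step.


underlying: akfa-o-bu-er
1. o -> e, u -> i / F C0 _: no change
2. e, i -> 0 / V _: fires at position(s) 8: akfaobur
surface: akfaobur


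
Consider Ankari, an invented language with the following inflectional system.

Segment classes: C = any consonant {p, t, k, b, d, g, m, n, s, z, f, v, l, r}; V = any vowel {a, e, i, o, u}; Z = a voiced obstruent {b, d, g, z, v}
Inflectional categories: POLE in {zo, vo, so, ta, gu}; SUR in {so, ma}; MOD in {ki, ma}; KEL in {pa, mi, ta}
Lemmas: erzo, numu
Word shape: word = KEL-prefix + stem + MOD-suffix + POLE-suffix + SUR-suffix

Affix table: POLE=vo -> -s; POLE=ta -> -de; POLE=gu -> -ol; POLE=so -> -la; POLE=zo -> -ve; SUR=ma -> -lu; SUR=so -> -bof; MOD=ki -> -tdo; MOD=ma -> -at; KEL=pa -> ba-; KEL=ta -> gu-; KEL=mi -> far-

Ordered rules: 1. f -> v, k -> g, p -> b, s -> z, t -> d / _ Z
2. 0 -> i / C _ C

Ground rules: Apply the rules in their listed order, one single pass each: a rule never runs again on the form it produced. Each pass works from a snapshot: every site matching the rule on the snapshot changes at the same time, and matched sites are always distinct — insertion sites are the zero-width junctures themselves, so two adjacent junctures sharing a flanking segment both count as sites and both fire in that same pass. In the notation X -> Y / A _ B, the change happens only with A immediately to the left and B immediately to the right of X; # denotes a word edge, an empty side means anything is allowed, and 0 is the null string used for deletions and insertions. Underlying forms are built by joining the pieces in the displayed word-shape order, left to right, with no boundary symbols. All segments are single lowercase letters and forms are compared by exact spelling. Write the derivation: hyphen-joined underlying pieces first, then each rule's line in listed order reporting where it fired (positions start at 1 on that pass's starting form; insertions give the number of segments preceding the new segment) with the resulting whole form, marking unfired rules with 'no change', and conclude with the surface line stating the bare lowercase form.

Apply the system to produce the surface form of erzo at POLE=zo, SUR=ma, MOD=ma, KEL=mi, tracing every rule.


underlying: far-erzo-at-ve-lu
1. f -> v, k -> g, p -> b, s -> z, t -> d / _ Z: fires at position(s) 9: farerzoadvelu
2. 0 -> i / C _ C: inserts after position(s) 5, 9: farerizoadivelu
surface: farerizoadivelu


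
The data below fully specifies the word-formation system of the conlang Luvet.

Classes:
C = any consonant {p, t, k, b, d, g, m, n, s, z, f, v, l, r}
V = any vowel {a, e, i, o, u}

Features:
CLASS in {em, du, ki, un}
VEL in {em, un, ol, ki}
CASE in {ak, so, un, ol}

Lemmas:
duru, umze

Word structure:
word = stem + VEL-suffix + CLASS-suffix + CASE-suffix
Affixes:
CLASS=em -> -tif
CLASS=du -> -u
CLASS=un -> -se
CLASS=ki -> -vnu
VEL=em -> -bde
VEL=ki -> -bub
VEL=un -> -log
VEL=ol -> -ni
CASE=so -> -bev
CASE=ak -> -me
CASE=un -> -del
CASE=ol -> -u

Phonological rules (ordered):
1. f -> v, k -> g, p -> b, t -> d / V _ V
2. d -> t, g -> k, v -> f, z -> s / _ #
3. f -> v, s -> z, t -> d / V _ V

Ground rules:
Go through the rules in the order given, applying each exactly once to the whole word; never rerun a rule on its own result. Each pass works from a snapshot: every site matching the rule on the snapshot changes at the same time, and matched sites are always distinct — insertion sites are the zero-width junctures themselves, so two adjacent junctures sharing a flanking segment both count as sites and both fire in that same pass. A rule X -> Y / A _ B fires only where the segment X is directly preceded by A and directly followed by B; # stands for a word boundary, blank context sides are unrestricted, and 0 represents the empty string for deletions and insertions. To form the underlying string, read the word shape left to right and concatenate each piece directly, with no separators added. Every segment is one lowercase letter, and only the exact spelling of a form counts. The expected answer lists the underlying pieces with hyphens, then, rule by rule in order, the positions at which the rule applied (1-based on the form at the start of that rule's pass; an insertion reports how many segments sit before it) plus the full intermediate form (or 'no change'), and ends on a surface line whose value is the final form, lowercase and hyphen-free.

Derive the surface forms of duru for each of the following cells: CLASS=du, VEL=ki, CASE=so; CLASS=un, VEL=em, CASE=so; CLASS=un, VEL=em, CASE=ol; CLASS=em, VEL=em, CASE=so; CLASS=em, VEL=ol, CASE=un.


cell CLASS=du, VEL=ki, CASE=so:
underlying: duru-bub-u-bev
1. f -> v, k -> g, p -> b, t -> d / V _ V: no change
2. d -> t, g -> k, v -> f, z -> s / _ #: fires at position(s) 11: durubububef
3. f -> v, s -> z, t -> d / V _ V: no change
surface: durubububef

cell CLASS=un, VEL=em, CASE=so:
underlying: duru-bde-se-bev
1. f -> v, k -> g, p -> b, t -> d / V _ V: no change
2. d -> t, g -> k, v -> f, z -> s / _ #: fires at position(s) 12: durubdesebef
3. f -> v, s -> z, t -> d / V _ V: fires at position(s) 8: durubdezebef
surface: durubdezebef

cell CLASS=un, VEL=em, CASE=ol:
underlying: duru-bde-se-u
1. f -> v, k -> g, p -> b, t -> d / V _ V: no change
2. d -> t, g -> k, v -> f, z -> s / _ #: no change
3. f -> v, s -> z, t -> d / V _ V: fires at position(s) 8: durubdezeu
surface: durubdezeu

cell CLASS=em, VEL=em, CASE=so:
underlying: duru-bde-tif-bev
1. f -> v, k -> g, p -> b, t -> d / V _ V: fires at position(s) 8: durubdedifbev
2. d -> t, g -> k, v -> f, z -> s / _ #: fires at position(s) 13: durubdedifbef
3. f -> v, s -> z, t -> d / V _ V: no change
surface: durubdedifbef

cell CLASS=em, VEL=ol, CASE=un:
underlying: duru-ni-tif-del
1. f -> v, k -> g, p -> b, t -> d / V _ V: fires at position(s) 7: durunidifdel
2. d -> t, g -> k, v -> f, z -> s / _ #: no change
3. f -> v, s -> z, t -> d / V _ V: no change
surface: durunidifdel


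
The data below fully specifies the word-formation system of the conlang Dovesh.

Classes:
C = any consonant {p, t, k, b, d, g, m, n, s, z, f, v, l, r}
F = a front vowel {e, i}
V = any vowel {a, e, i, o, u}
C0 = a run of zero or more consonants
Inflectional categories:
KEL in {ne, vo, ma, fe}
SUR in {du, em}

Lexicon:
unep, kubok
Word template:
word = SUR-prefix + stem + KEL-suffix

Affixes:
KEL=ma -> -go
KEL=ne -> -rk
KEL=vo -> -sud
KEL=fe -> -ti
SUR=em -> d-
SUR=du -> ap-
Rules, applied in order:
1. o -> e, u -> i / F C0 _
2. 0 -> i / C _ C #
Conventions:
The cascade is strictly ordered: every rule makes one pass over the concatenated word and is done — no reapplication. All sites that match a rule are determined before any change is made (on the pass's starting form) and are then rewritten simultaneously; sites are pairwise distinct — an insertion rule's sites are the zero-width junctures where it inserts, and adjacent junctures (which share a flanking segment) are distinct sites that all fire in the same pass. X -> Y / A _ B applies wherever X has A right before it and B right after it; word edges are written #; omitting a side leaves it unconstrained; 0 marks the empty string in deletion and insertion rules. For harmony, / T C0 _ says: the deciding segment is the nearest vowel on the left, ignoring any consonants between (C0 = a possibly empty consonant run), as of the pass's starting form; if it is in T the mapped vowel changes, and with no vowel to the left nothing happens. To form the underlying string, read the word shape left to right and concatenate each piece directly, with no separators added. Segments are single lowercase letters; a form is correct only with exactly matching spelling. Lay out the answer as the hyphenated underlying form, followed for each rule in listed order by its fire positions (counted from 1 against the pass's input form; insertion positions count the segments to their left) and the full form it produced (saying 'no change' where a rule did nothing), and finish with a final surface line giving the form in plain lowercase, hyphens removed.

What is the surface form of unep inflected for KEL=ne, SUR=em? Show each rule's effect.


underlying: d-unep-rk
1. o -> e, u -> i / F C0 _: no change
2. 0 -> i / C _ C #: inserts after position(s) 6: duneprik
surface: duneprik


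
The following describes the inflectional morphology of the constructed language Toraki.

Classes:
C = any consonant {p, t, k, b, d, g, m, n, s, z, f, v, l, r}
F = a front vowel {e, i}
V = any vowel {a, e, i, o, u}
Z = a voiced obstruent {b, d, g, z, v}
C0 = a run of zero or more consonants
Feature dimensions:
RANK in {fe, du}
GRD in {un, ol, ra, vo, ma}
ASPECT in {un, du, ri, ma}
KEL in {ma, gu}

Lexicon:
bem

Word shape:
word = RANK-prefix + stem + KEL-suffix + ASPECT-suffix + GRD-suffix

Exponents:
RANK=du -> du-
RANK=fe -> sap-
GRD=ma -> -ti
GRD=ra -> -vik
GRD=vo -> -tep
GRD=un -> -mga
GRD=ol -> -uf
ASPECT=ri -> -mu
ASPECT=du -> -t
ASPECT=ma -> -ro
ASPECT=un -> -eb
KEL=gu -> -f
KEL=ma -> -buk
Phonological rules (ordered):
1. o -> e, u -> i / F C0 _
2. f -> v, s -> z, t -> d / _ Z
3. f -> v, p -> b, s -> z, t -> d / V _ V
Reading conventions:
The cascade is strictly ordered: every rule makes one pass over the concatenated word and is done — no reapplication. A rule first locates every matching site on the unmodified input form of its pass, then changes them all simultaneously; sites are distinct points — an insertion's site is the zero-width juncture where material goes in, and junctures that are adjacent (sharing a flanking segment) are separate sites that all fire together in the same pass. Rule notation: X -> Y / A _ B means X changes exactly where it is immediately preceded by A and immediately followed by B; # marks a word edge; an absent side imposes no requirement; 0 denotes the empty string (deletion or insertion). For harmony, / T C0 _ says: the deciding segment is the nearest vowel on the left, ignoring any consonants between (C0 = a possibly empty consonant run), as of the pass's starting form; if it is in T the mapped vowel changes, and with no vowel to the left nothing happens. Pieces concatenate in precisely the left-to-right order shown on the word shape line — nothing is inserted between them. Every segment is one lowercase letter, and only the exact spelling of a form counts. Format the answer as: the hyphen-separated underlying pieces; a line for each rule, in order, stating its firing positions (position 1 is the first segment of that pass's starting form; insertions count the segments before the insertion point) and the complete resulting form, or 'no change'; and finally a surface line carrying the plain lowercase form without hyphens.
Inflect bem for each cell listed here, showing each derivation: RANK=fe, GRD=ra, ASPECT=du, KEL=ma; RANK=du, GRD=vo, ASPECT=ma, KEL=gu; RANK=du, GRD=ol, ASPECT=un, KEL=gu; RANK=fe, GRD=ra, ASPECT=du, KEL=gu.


cell RANK=fe, GRD=ra, ASPECT=du, KEL=ma:
underlying: sap-bem-buk-t-vik
1. o -> e, u -> i / F C0 _: fires at position(s) 8: sapbembiktvik
2. f -> v, s -> z, t -> d / _ Z: fires at position(s) 10: sapbembikdvik
3. f -> v, p -> b, s -> z, t -> d / V _ V: no change
surface: sapbembikdvik

cell RANK=du, GRD=vo, ASPECT=ma, KEL=gu:
underlying: du-bem-f-ro-tep
1. o -> e, u -> i / F C0 _: fires at position(s) 8: dubemfretep
2. f -> v, s -> z, t -> d / _ Z: no change
3. f -> v, p -> b, s -> z, t -> d / V _ V: fires at position(s) 9: dubemfredep
surface: dubemfredep

cell RANK=du, GRD=ol, ASPECT=un, KEL=gu:
underlying: du-bem-f-eb-uf
1. o -> e, u -> i / F C0 _: fires at position(s) 9: dubemfebif
2. f -> v, s -> z, t -> d / _ Z: no change
3. f -> v, p -> b, s -> z, t -> d / V _ V: no change
surface: dubemfebif

cell RANK=fe, GRD=ra, ASPECT=du, KEL=gu:
underlying: sap-bem-f-t-vik
1. o -> e, u -> i / F C0 _: no change
2. f -> v, s -> z, t -> d / _ Z: fires at position(s) 8: sapbemfdvik
3. f -> v, p -> b, s -> z, t -> d / V _ V: no change
surface: sapbemfdvik


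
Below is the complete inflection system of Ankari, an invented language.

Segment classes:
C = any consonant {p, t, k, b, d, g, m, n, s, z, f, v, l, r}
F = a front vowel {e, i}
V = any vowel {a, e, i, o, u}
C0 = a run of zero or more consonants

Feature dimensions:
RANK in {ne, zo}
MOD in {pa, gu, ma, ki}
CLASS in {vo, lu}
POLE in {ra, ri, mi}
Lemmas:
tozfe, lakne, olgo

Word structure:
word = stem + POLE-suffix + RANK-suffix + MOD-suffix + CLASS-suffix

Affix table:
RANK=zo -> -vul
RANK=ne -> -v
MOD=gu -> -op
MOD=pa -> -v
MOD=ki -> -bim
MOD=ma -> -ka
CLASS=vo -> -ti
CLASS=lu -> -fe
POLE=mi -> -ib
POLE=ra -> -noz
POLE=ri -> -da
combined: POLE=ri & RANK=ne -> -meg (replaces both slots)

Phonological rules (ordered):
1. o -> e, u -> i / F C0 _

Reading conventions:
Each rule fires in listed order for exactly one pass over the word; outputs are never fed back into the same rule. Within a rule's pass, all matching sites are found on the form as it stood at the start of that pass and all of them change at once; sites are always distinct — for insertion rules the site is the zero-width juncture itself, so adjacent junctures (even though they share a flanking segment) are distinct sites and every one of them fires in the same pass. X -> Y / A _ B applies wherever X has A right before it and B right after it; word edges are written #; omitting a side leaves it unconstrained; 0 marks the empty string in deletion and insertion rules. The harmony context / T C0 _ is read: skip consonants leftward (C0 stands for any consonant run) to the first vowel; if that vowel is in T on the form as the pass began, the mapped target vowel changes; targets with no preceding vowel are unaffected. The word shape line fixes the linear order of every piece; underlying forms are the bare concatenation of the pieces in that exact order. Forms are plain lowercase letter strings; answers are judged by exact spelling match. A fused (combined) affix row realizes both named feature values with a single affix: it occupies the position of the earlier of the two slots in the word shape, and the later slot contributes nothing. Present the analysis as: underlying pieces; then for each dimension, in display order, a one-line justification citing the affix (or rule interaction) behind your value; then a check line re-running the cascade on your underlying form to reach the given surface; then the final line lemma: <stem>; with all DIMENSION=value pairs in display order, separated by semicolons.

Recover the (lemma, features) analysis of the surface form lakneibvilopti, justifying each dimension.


underlying: lakne-ib-vul-op-ti
RANK=zo - signalled by the affix -vul
MOD=gu - signalled by the affix -op
CLASS=vo - signalled by the affix -ti
POLE=mi - signalled by the affix -ib
check: lakneibvulopti -> lakneibvilopti
lemma: lakne; RANK=zo; MOD=gu; CLASS=vo; POLE=mi


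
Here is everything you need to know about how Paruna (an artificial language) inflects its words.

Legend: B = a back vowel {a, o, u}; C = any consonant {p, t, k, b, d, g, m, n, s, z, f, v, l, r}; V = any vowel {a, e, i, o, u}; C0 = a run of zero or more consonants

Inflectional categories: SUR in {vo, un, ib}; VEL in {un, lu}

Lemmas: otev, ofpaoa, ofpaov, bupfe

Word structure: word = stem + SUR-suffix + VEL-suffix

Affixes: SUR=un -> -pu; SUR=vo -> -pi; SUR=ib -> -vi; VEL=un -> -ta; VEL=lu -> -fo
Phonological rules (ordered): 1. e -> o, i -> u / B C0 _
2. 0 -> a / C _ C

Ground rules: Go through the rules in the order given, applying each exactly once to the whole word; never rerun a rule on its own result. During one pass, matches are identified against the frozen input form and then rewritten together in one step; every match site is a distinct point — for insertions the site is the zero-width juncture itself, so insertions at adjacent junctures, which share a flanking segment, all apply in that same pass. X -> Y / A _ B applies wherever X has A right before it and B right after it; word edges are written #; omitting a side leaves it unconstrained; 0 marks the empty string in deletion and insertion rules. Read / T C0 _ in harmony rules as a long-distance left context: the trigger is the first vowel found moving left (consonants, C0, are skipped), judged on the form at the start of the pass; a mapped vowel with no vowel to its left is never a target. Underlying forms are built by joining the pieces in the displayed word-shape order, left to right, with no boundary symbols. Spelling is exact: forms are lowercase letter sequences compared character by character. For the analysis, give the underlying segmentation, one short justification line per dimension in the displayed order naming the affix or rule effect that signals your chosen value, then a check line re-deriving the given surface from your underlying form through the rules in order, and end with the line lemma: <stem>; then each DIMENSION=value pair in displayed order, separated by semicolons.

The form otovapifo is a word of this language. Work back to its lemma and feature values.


underlying: otev-pi-fo
SUR=vo - signalled by the affix -pi
VEL=lu - signalled by the affix -fo
check: otevpifo -> otovpifo -> otovapifo
lemma: otev; SUR=vo; VEL=lu


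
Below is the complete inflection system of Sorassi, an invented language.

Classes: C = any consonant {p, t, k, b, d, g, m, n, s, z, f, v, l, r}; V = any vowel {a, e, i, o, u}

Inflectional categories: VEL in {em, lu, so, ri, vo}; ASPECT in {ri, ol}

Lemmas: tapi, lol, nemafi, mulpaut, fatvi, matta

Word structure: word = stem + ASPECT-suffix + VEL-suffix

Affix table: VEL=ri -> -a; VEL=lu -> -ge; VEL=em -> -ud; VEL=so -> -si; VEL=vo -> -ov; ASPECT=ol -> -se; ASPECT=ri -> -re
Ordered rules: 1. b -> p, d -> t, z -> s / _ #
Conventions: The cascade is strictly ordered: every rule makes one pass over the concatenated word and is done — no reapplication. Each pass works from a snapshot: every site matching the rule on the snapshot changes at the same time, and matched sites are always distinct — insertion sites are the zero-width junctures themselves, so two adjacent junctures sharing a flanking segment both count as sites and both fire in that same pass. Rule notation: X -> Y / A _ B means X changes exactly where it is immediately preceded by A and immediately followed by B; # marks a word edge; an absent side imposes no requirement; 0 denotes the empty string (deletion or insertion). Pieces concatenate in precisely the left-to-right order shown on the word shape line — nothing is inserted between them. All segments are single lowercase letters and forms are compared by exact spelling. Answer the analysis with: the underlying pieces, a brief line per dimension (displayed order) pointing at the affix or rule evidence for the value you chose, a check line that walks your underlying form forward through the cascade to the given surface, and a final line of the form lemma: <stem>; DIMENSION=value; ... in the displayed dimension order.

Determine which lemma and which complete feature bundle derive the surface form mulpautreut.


underlying: mulpaut-re-ud
VEL=em - signalled by the affix -ud
ASPECT=ri - signalled by the affix -re
check: mulpautreud -> mulpautreut
lemma: mulpaut; VEL=em; ASPECT=ri
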